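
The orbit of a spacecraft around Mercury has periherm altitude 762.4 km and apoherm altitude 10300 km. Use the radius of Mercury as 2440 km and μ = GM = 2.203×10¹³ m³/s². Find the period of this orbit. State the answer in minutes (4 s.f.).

T ≈ 502.1 minutes

r_p = 2440 + 762.4 = 3202.4 km = 3.2024×10⁶ m.
r_a = 2440 + 10300 = 12740 km = 1.2740×10⁷ m.
Semi-major axis a = (r_p + r_a)/2 = (3202.4 + 12740)/2 = 7971.2 km = 7.971×10⁶ m.
By Kepler's third law T = 2π√(a³/μ) = 2π × 4.795×10³ = 3.013×10⁴ s.
= 502.1 minutes.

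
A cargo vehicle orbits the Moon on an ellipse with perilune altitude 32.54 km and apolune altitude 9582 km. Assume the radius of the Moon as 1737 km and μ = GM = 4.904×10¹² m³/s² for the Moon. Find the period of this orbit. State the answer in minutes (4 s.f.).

r_p = 1737 + 32.54 = 1769.5 km = 1.7695×10⁶ m.
r_a = 1737 + 9582 = 11319 km = 1.1319×10⁷ m.
Semi-major axis a = (r_p + r_a)/2 = (1769.5 + 11319)/2 = 6544.3 km = 6.544×10⁶ m.
By Kepler's third law T = 2π√(a³/μ) = 2π × 7.560×10³ = 4.750×10⁴ s.
= 791.7 minutes.

T ≈ 791.7 minutes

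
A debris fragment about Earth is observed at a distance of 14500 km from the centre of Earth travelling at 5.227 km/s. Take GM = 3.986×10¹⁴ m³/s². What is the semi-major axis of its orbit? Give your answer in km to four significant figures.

r = 1.450×10⁷ m.
Vis-viva rearranged: 1/a = 2/r − v²/μ = 1.379×10⁻⁷ − 6.854×10⁻⁸ = 6.939×10⁻⁸ m⁻¹.
a = 1.441×10⁷ m = 14412 km.

a ≈ 14410 km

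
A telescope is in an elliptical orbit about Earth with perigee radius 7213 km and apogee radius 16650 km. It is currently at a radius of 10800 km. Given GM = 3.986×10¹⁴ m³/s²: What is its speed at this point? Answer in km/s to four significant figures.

Semi-major axis a = (r_p + r_a)/2 = 11932 km = 1.193×10⁷ m.
Vis-viva: v² = μ(2/r − 1/a) = 3.986×10¹⁴ × (1.852×10⁻⁷ − 8.381×10⁻⁸) = 4.041×10⁷ m²/s².
v = 6357 m/s = 6.357 km/s.

v ≈ 6.357 km/s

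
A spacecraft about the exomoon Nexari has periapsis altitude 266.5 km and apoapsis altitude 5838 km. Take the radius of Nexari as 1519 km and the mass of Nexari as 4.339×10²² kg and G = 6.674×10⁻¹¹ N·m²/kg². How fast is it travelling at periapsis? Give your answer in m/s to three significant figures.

μ = GM = 6.674×10⁻¹¹ × 4.339×10²² = 2.896×10¹² m³/s².
r_p = 1519 + 266.5 = 1785.5 km = 1.7855×10⁶ m.
r_a = 1519 + 5838 = 7357.0 km = 7.3570×10⁶ m.
Semi-major axis a = (r_p + r_a)/2 = 4571.2 km = 4.571×10⁶ m.
Vis-viva: v² = μ(2/r − 1/a) = 2.896×10¹² × (1.120×10⁻⁶ − 2.188×10⁻⁷) = 2.610×10⁶ m²/s².
v = 1616 m/s.

v ≈ 1620 m/s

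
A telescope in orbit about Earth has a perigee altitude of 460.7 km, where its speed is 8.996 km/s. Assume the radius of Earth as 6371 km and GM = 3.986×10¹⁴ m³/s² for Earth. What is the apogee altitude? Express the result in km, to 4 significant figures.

r_p = 6371 + 460.7 = 6831.7 km = 6.832×10⁶ m.
Specific energy ε = v²/2 − μ/r = -1.788×10⁷ J/kg, so a = −μ/(2ε) = 1.115×10⁷ m.
The apsides satisfy r_p + r_a = 2a, so the apogee radius is 2a − r_p = 1.546×10⁷ m = 15459 km.
Apogee altitude = 15459 − 6371 = 9088.3 km.

apogee altitude ≈ 9088 km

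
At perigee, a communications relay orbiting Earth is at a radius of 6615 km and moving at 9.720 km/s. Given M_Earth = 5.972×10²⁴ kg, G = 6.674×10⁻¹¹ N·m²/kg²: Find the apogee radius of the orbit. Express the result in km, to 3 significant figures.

μ = GM = 6.674×10⁻¹¹ × 5.972×10²⁴ = 3.986×10¹⁴ m³/s².
r_p = 6.615×10⁶ m.
Specific energy ε = v²/2 − μ/r = -1.301×10⁷ J/kg, so a = −μ/(2ε) = 1.531×10⁷ m.
The apsides satisfy r_p + r_a = 2a, so the apogee radius is 2a − r_p = 2.401×10⁷ m = 24013 km.

apogee radius ≈ 24000 km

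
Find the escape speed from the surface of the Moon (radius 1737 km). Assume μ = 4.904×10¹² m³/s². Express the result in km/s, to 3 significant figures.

r = R = 1.737×10⁶ m.
Escape speed v_esc = √(2μ/r) = √(2 × 4.904×10¹² / 1.737×10⁶) = √(5.647×10⁶) = 2376 m/s.
= 2.376 km/s.

v_esc ≈ 2.38 km/s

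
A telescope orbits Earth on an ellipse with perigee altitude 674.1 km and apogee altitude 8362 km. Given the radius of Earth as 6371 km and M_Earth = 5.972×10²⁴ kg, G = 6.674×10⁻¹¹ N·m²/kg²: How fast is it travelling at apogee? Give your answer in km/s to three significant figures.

μ = GM = 6.674×10⁻¹¹ × 5.972×10²⁴ = 3.986×10¹⁴ m³/s².
r_p = 6371 + 674.1 = 7045.1 km = 7.0451×10⁶ m.
r_a = 6371 + 8362 = 14733 km = 1.4733×10⁷ m.
Semi-major axis a = (r_p + r_a)/2 = 10889 km = 1.089×10⁷ m.
Vis-viva: v² = μ(2/r − 1/a) = 3.986×10¹⁴ × (1.357×10⁻⁷ − 9.184×10⁻⁸) = 1.750×10⁷ m²/s².
v = 4184 m/s = 4.184 km/s.

v ≈ 4.18 km/s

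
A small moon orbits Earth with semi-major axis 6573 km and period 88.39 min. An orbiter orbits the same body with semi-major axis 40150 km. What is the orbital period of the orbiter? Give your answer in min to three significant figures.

Kepler's third law: T² ∝ a³, so T₂ = T₁ (a₂/a₁)^(3/2).
a₂/a₁ = 6.108, (a₂/a₁)^(3/2) = 15.10.
T₂ = 88.39 × 15.10 = 1334 min.

T₂ ≈ 1330 min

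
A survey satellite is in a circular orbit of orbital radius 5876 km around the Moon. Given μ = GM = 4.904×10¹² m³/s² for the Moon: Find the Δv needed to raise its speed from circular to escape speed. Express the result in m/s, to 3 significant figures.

Δv ≈ 378 m/s

r = 5876 km = 5.876×10⁶ m.
Circular speed v_c = √(μ/r) = 913.6 m/s.
Escape speed v_esc = √(2μ/r) = √2 × v_c = 1292 m/s.
Δv = v_esc − v_c = 378.4 m/s.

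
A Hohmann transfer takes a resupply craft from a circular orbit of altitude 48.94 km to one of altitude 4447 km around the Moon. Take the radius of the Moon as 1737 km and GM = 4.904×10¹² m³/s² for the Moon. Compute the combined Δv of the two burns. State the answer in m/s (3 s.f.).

r₁ = 1737 + 48.94 = 1785.9 km = 1.7859×10⁶ m.
r₂ = 1737 + 4447 = 6184.0 km = 6.1840×10⁶ m.
Transfer ellipse a_t = (r₁ + r₂)/2 = 3.985×10⁶ m.
At r₁: circular v_c1 = √(μ/r₁) = 1657 m/s; transfer-perilune v_p = √[μ(2/r₁ − 1/a_t)] = 2064 m/s.
Δv₁ = v_p − v_c1 = 407.2 m/s.
At r₂: circular v_c2 = √(μ/r₂) = 890.5 m/s; transfer-apolune v_a = √[μ(2/r₂ − 1/a_t)] = 596.2 m/s.
Δv₂ = v_c2 − v_a = 294.4 m/s.
Total Δv = Δv₁ + Δv₂ = 701.5 m/s.

Δv_total ≈ 702 m/s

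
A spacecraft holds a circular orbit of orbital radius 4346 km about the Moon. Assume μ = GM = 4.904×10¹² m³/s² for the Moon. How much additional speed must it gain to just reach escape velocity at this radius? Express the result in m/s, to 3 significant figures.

r = 4346 km = 4.346×10⁶ m.
Circular speed v_c = √(μ/r) = 1062 m/s.
Escape speed v_esc = √(2μ/r) = √2 × v_c = 1502 m/s.
Δv = v_esc − v_c = 440.0 m/s.

Δv ≈ 440 m/s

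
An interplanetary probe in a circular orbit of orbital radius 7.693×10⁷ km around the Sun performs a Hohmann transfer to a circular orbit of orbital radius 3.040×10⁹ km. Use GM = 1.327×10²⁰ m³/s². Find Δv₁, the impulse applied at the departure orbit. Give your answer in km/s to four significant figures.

Δv ≈ 16.47 km/s

r₁ = 7.693×10⁷ km = 7.693×10¹⁰ m.
r₂ = 3.040×10⁹ km = 3.040×10¹² m.
Transfer ellipse a_t = (r₁ + r₂)/2 = 1.558×10¹² m.
At r₁: circular v_c1 = √(μ/r₁) = 41530 m/s; transfer-perihelion v_p = √[μ(2/r₁ − 1/a_t)] = 58010 m/s.
Δv₁ = v_p − v_c1 = 16470 m/s.
= 16.47 km/s.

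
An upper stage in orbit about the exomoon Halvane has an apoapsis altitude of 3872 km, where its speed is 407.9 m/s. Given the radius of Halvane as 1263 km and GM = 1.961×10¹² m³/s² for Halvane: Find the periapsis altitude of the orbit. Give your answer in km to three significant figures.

r_a = 1263 + 3872 = 5135.0 km = 5.135×10⁶ m.
Specific energy ε = v²/2 − μ/r = -2.987×10⁵ J/kg, so a = −μ/(2ε) = 3.283×10⁶ m.
The apsides satisfy r_p + r_a = 2a, so the periapsis radius is 2a − r_a = 1.430×10⁶ m = 1430.2 km.
Periapsis altitude = 1430.2 − 1263 = 167.16 km.

periapsis altitude ≈ 167 km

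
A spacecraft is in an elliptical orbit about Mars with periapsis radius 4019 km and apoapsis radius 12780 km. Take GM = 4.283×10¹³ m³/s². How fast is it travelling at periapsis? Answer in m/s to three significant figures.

Semi-major axis a = (r_p + r_a)/2 = 8399.5 km = 8.400×10⁶ m.
Vis-viva: v² = μ(2/r − 1/a) = 4.283×10¹³ × (4.976×10⁻⁷ − 1.191×10⁻⁷) = 1.621×10⁷ m²/s².
v = 4027 m/s.

v ≈ 4030 m/s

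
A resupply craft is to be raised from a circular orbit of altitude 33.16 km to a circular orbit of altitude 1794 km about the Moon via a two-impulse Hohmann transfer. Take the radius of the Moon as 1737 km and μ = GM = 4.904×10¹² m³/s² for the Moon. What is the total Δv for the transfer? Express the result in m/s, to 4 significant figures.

r₁ = 1737 + 33.16 = 1770.2 km = 1.7702×10⁶ m.
r₂ = 1737 + 1794 = 3531.0 km = 3.5310×10⁶ m.
Transfer ellipse a_t = (r₁ + r₂)/2 = 2.651×10⁶ m.
At r₁: circular v_c1 = √(μ/r₁) = 1664 m/s; transfer-perilune v_p = √[μ(2/r₁ − 1/a_t)] = 1921 m/s.
Δv₁ = v_p − v_c1 = 256.6 m/s.
At r₂: circular v_c2 = √(μ/r₂) = 1178 m/s; transfer-apolune v_a = √[μ(2/r₂ − 1/a_t)] = 963.1 m/s.
Δv₂ = v_c2 − v_a = 215.4 m/s.
Total Δv = Δv₁ + Δv₂ = 472.1 m/s.

Δv_total ≈ 472.1 m/s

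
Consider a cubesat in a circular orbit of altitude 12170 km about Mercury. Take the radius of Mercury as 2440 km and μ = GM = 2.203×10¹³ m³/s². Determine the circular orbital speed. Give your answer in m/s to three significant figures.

r = 2440 + 12170 = 14610 km = 1.4610×10⁷ m.
For a circular orbit v = √(μ/r) = √(2.203×10¹³ / 1.461×10⁷) = √(1.508×10⁶) = 1228 m/s.

v ≈ 1230 m/s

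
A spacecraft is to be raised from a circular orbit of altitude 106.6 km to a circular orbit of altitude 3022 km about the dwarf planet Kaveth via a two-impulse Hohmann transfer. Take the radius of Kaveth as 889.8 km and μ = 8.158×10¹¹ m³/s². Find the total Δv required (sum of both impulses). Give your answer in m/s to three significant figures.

Δv_total ≈ 403 m/s

r₁ = 889.8 + 106.6 = 996.40 km = 9.9640×10⁵ m.
r₂ = 889.8 + 3022 = 3911.8 km = 3.9118×10⁶ m.
Transfer ellipse a_t = (r₁ + r₂)/2 = 2.454×10⁶ m.
At r₁: circular v_c1 = √(μ/r₁) = 904.8 m/s; transfer-periapsis v_p = √[μ(2/r₁ − 1/a_t)] = 1142 m/s.
Δv₁ = v_p − v_c1 = 237.6 m/s.
At r₂: circular v_c2 = √(μ/r₂) = 456.7 m/s; transfer-apoapsis v_a = √[μ(2/r₂ − 1/a_t)] = 291.0 m/s.
Δv₂ = v_c2 − v_a = 165.7 m/s.
Total Δv = Δv₁ + Δv₂ = 403.2 m/s.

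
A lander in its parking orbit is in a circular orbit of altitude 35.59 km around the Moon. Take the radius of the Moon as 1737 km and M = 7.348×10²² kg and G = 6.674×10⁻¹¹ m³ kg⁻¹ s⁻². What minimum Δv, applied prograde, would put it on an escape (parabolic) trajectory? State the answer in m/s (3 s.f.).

μ = GM = 6.674×10⁻¹¹ × 7.348×10²² = 4.904×10¹² m³/s².
r = 1737 + 35.59 = 1772.6 km = 1.7726×10⁶ m.
Circular speed v_c = √(μ/r) = 1663 m/s.
Escape speed v_esc = √(2μ/r) = √2 × v_c = 2352 m/s.
Δv = v_esc − v_c = 689.0 m/s.

Δv ≈ 689 m/s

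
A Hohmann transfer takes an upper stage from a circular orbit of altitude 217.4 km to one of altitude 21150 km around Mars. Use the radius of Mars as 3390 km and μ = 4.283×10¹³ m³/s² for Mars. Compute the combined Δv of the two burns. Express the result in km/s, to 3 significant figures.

Δv_total ≈ 1.76 km/s

r₁ = 3390 + 217.4 = 3607.4 km = 3.6074×10⁶ m.
r₂ = 3390 + 21150 = 24540 km = 2.4540×10⁷ m.
Transfer ellipse a_t = (r₁ + r₂)/2 = 1.407×10⁷ m.
At r₁: circular v_c1 = √(μ/r₁) = 3446 m/s; transfer-periapsis v_p = √[μ(2/r₁ − 1/a_t)] = 4550 m/s.
Δv₁ = v_p − v_c1 = 1104 m/s.
At r₂: circular v_c2 = √(μ/r₂) = 1321 m/s; transfer-apoapsis v_a = √[μ(2/r₂ − 1/a_t)] = 668.9 m/s.
Δv₂ = v_c2 − v_a = 652.3 m/s.
Total Δv = Δv₁ + Δv₂ = 1757 m/s = 1.757 km/s.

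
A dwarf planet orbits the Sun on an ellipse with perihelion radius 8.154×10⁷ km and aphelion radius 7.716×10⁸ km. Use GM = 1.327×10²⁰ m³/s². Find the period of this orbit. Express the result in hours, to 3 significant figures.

Semi-major axis a = (r_p + r_a)/2 = (8.1540×10⁷ + 7.7160×10⁸)/2 = 4.2657×10⁸ km = 4.266×10¹¹ m.
By Kepler's third law T = 2π√(a³/μ) = 2π × 2.419×10⁷ = 1.520×10⁸ s.
= 42210 hours.

T ≈ 42200 hours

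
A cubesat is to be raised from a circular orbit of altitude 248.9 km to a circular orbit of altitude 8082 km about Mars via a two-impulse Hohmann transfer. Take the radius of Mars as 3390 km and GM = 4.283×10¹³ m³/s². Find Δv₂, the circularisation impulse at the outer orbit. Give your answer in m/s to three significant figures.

Δv ≈ 591 m/s

r₁ = 3390 + 248.9 = 3638.9 km = 3.6389×10⁶ m.
r₂ = 3390 + 8082 = 11472 km = 1.1472×10⁷ m.
Transfer ellipse a_t = (r₁ + r₂)/2 = 7.555×10⁶ m.
At r₁: circular v_c1 = √(μ/r₁) = 3431 m/s; transfer-periapsis v_p = √[μ(2/r₁ − 1/a_t)] = 4227 m/s.
At r₂: circular v_c2 = √(μ/r₂) = 1932 m/s; transfer-apoapsis v_a = √[μ(2/r₂ − 1/a_t)] = 1341 m/s.
Δv₂ = v_c2 − v_a = 591.3 m/s.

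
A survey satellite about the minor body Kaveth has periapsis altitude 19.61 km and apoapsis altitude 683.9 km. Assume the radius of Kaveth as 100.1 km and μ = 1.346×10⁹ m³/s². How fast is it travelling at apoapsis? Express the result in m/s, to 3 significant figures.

r_p = 100.1 + 19.61 = 119.71 km = 1.1971×10⁵ m.
r_a = 100.1 + 683.9 = 784.00 km = 7.8400×10⁵ m.
Semi-major axis a = (r_p + r_a)/2 = 451.86 km = 4.519×10⁵ m.
Vis-viva: v² = μ(2/r − 1/a) = 1.346×10⁹ × (2.551×10⁻⁶ − 2.213×10⁻⁶) = 4.548×10² m²/s².
v = 21.33 m/s.

v ≈ 21.3 m/s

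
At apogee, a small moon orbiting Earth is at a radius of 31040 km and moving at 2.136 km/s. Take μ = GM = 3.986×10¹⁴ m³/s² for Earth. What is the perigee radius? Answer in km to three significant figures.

perigee radius ≈ 6710 km

r_a = 3.104×10⁷ m.
Specific energy ε = v²/2 − μ/r = -1.056×10⁷ J/kg, so a = −μ/(2ε) = 1.887×10⁷ m.
The apsides satisfy r_p + r_a = 2a, so the perigee radius is 2a − r_a = 6.705×10⁶ m = 6705.3 km.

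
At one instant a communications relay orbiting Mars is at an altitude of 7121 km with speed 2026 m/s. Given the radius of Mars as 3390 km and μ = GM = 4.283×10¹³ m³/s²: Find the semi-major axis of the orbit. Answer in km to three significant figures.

a ≈ 10600 km

r = 3390 + 7121 = 10511 km = 1.051×10⁷ m.
Vis-viva rearranged: 1/a = 2/r − v²/μ = 1.903×10⁻⁷ − 9.584×10⁻⁸ = 9.444×10⁻⁸ m⁻¹.
a = 1.059×10⁷ m = 10589 km.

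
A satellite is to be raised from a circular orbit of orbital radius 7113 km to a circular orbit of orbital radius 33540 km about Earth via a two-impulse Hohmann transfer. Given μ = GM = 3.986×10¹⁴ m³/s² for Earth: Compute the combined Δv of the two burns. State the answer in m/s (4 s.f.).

Δv_total ≈ 3538 m/s

r₁ = 7113 km = 7.113×10⁶ m.
r₂ = 33540 km = 3.354×10⁷ m.
Transfer ellipse a_t = (r₁ + r₂)/2 = 2.033×10⁷ m.
At r₁: circular v_c1 = √(μ/r₁) = 7486 m/s; transfer-perigee v_p = √[μ(2/r₁ − 1/a_t)] = 9616 m/s.
Δv₁ = v_p − v_c1 = 2130 m/s.
At r₂: circular v_c2 = √(μ/r₂) = 3447 m/s; transfer-apogee v_a = √[μ(2/r₂ − 1/a_t)] = 2039 m/s.
Δv₂ = v_c2 − v_a = 1408 m/s.
Total Δv = Δv₁ + Δv₂ = 3538 m/s.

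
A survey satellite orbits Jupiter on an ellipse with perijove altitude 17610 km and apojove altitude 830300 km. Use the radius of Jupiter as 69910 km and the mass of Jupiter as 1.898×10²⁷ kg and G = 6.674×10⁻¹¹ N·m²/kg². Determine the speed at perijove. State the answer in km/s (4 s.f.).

v ≈ 51.36 km/s

μ = GM = 6.674×10⁻¹¹ × 1.898×10²⁷ = 1.267×10¹⁷ m³/s².
r_p = 69910 + 17610 = 87520 km = 8.7520×10⁷ m.
r_a = 69910 + 830300 = 900210 km = 9.0021×10⁸ m.
Semi-major axis a = (r_p + r_a)/2 = 4.9386×10⁵ km = 4.939×10⁸ m.
Vis-viva: v² = μ(2/r − 1/a) = 1.267×10¹⁷ × (2.285×10⁻⁸ − 2.025×10⁻⁹) = 2.638×10⁹ m²/s².
v = 51360 m/s = 51.36 km/s.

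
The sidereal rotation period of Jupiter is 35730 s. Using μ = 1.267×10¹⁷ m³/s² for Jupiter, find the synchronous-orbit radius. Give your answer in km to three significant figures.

r_sync ≈ 1.60×10⁵ km

A synchronous orbit has period T, so by Kepler's third law a = (μT²/4π²)^(1/3).
μT²/4π² = 1.267×10¹⁷ × (3.573×10⁴)² / 39.48 = 4.097×10²⁴ m³.
a = 1.600×10⁸ m = 1.6002×10⁵ km.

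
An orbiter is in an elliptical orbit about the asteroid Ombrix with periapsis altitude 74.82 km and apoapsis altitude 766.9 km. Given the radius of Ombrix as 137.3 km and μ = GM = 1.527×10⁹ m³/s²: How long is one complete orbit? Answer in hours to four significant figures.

r_p = 137.3 + 74.82 = 212.12 km = 2.1212×10⁵ m.
r_a = 137.3 + 766.9 = 904.20 km = 9.0420×10⁵ m.
Semi-major axis a = (r_p + r_a)/2 = (212.12 + 904.20)/2 = 558.16 km = 5.582×10⁵ m.
By Kepler's third law T = 2π√(a³/μ) = 2π × 1.067×10⁴ = 6.705×10⁴ s.
= 18.62 hours.

T ≈ 18.62 hours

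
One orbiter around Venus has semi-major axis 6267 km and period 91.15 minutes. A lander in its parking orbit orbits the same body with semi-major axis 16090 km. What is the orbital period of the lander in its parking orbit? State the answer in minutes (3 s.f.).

T₂ ≈ 375 minutes

Kepler's third law: T² ∝ a³, so T₂ = T₁ (a₂/a₁)^(3/2).
a₂/a₁ = 2.567, (a₂/a₁)^(3/2) = 4.114.
T₂ = 91.15 × 4.114 = 375.0 minutes.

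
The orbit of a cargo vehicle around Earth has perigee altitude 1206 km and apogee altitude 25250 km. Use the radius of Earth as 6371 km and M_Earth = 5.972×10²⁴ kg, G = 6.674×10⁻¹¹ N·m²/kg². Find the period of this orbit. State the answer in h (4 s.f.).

μ = GM = 6.674×10⁻¹¹ × 5.972×10²⁴ = 3.986×10¹⁴ m³/s².
r_p = 6371 + 1206 = 7577.0 km = 7.5770×10⁶ m.
r_a = 6371 + 25250 = 31621 km = 3.1621×10⁷ m.
Semi-major axis a = (r_p + r_a)/2 = (7577.0 + 31621)/2 = 19599 km = 1.960×10⁷ m.
By Kepler's third law T = 2π√(a³/μ) = 2π × 4.346×10³ = 2.731×10⁴ s.
= 7.585 h.

T ≈ 7.585 h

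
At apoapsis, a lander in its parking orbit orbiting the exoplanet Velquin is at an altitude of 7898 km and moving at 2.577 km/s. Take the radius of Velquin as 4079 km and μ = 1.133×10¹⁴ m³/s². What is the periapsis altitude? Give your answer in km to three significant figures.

periapsis altitude ≈ 2400 km

r_a = 4079 + 7898 = 11977 km = 1.198×10⁷ m.
Specific energy ε = v²/2 − μ/r = -6.139×10⁶ J/kg, so a = −μ/(2ε) = 9.227×10⁶ m.
The apsides satisfy r_p + r_a = 2a, so the periapsis radius is 2a − r_a = 6.478×10⁶ m = 6477.8 km.
Periapsis altitude = 6477.8 − 4079 = 2398.8 km.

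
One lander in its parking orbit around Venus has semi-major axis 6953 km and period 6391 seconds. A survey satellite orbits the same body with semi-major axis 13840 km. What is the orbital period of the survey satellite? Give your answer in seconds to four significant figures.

Kepler's third law: T² ∝ a³, so T₂ = T₁ (a₂/a₁)^(3/2).
a₂/a₁ = 1.991, (a₂/a₁)^(3/2) = 2.808.
T₂ = 6391 × 2.808 = 17950 seconds.

T₂ ≈ 17950 seconds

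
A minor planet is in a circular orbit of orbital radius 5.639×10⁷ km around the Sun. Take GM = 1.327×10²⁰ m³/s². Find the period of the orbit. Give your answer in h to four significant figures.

T ≈ 2029 h

r = 5.639×10⁷ km = 5.639×10¹⁰ m.
Kepler's third law: T = 2π√(r³/μ) = 2π√((5.639×10¹⁰)³ / 1.327×10²⁰).
r³/μ = 1.351×10¹² s², so T = 2π × 1.162×10⁶ = 7.304×10⁶ s.
Converting: 7.304×10⁶ s ÷ 3600 = 2029 h.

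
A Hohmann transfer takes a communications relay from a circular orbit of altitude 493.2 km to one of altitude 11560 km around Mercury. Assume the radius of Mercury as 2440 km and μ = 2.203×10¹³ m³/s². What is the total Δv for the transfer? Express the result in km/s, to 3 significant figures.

Δv_total ≈ 1.30 km/s

r₁ = 2440 + 493.2 = 2933.2 km = 2.9332×10⁶ m.
r₂ = 2440 + 11560 = 14000 km = 1.4000×10⁷ m.
Transfer ellipse a_t = (r₁ + r₂)/2 = 8.467×10⁶ m.
At r₁: circular v_c1 = √(μ/r₁) = 2741 m/s; transfer-periherm v_p = √[μ(2/r₁ − 1/a_t)] = 3524 m/s.
Δv₁ = v_p − v_c1 = 783.5 m/s.
At r₂: circular v_c2 = √(μ/r₂) = 1254 m/s; transfer-apoherm v_a = √[μ(2/r₂ − 1/a_t)] = 738.3 m/s.
Δv₂ = v_c2 − v_a = 516.1 m/s.
Total Δv = Δv₁ + Δv₂ = 1300 m/s = 1.300 km/s.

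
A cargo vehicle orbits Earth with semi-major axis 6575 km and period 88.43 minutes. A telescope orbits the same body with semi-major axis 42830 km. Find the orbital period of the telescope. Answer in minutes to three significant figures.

Kepler's third law: T² ∝ a³, so T₂ = T₁ (a₂/a₁)^(3/2).
a₂/a₁ = 6.514, (a₂/a₁)^(3/2) = 16.63.
T₂ = 88.43 × 16.63 = 1470 minutes.

T₂ ≈ 1470 minutes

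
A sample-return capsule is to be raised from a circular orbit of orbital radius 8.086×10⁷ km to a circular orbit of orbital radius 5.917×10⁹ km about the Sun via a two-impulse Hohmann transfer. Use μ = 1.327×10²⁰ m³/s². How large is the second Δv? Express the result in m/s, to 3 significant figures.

r₁ = 8.086×10⁷ km = 8.086×10¹⁰ m.
r₂ = 5.917×10⁹ km = 5.917×10¹² m.
Transfer ellipse a_t = (r₁ + r₂)/2 = 2.999×10¹² m.
At r₁: circular v_c1 = √(μ/r₁) = 40510 m/s; transfer-perihelion v_p = √[μ(2/r₁ − 1/a_t)] = 56900 m/s.
At r₂: circular v_c2 = √(μ/r₂) = 4736 m/s; transfer-aphelion v_a = √[μ(2/r₂ − 1/a_t)] = 777.6 m/s.
Δv₂ = v_c2 − v_a = 3958 m/s.

Δv ≈ 3960 m/s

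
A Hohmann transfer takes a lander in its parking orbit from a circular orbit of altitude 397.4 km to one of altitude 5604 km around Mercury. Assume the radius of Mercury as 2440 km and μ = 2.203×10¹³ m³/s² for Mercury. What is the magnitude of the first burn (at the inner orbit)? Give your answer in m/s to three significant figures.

Δv ≈ 602 m/s

r₁ = 2440 + 397.4 = 2837.4 km = 2.8374×10⁶ m.
r₂ = 2440 + 5604 = 8044.0 km = 8.0440×10⁶ m.
Transfer ellipse a_t = (r₁ + r₂)/2 = 5.441×10⁶ m.
At r₁: circular v_c1 = √(μ/r₁) = 2786 m/s; transfer-periherm v_p = √[μ(2/r₁ − 1/a_t)] = 3388 m/s.
Δv₁ = v_p − v_c1 = 601.7 m/s.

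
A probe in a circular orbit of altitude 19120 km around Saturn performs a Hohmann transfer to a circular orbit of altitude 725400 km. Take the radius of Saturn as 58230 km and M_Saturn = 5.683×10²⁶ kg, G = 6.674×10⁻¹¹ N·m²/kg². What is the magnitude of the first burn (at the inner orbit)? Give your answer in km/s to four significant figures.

μ = GM = 6.674×10⁻¹¹ × 5.683×10²⁶ = 3.793×10¹⁶ m³/s².
r₁ = 58230 + 19120 = 77350 km = 7.7350×10⁷ m.
r₂ = 58230 + 725400 = 783630 km = 7.8363×10⁸ m.
Transfer ellipse a_t = (r₁ + r₂)/2 = 4.305×10⁸ m.
At r₁: circular v_c1 = √(μ/r₁) = 22140 m/s; transfer-perikrone v_p = √[μ(2/r₁ − 1/a_t)] = 29880 m/s.
Δv₁ = v_p − v_c1 = 7732 m/s.
= 7.732 km/s.

Δv ≈ 7.732 km/s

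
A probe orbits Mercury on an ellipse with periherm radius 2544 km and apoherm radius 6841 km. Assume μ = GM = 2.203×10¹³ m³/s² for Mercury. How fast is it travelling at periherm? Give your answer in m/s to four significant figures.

Semi-major axis a = (r_p + r_a)/2 = 4692.5 km = 4.692×10⁶ m.
Vis-viva: v² = μ(2/r − 1/a) = 2.203×10¹³ × (7.862×10⁻⁷ − 2.131×10⁻⁷) = 1.262×10⁷ m²/s².
v = 3553 m/s.

v ≈ 3553 m/s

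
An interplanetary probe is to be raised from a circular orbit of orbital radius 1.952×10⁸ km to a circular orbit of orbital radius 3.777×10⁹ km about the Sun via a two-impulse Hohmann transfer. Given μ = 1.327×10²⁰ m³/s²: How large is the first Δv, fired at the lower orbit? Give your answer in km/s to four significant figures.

r₁ = 1.952×10⁸ km = 1.952×10¹¹ m.
r₂ = 3.777×10⁹ km = 3.777×10¹² m.
Transfer ellipse a_t = (r₁ + r₂)/2 = 1.986×10¹² m.
At r₁: circular v_c1 = √(μ/r₁) = 26070 m/s; transfer-perihelion v_p = √[μ(2/r₁ − 1/a_t)] = 35960 m/s.
Δv₁ = v_p − v_c1 = 9882 m/s.
= 9.882 km/s.

Δv ≈ 9.882 km/s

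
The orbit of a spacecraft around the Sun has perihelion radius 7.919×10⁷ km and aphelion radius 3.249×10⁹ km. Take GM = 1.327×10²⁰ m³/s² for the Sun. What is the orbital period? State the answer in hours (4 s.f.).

Semi-major axis a = (r_p + r_a)/2 = (7.9190×10⁷ + 3.2490×10⁹)/2 = 1.6641×10⁹ km = 1.664×10¹² m.
By Kepler's third law T = 2π√(a³/μ) = 2π × 1.864×10⁸ = 1.171×10⁹ s.
= 3.252×10⁵ hours.

T ≈ 325200 hours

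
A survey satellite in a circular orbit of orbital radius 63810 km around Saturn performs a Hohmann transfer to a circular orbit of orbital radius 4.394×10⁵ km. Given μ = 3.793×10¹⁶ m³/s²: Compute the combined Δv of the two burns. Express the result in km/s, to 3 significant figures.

r₁ = 63810 km = 6.381×10⁷ m.
r₂ = 4.394×10⁵ km = 4.394×10⁸ m.
Transfer ellipse a_t = (r₁ + r₂)/2 = 2.516×10⁸ m.
At r₁: circular v_c1 = √(μ/r₁) = 24380 m/s; transfer-perikrone v_p = √[μ(2/r₁ − 1/a_t)] = 32220 m/s.
Δv₁ = v_p − v_c1 = 7839 m/s.
At r₂: circular v_c2 = √(μ/r₂) = 9291 m/s; transfer-apokrone v_a = √[μ(2/r₂ − 1/a_t)] = 4679 m/s.
Δv₂ = v_c2 − v_a = 4612 m/s.
Total Δv = Δv₁ + Δv₂ = 12450 m/s = 12.45 km/s.

Δv_total ≈ 12.5 km/s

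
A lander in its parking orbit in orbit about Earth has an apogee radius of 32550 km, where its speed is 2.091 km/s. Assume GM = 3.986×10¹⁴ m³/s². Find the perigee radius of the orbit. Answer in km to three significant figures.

r_a = 3.255×10⁷ m.
Specific energy ε = v²/2 − μ/r = -1.006×10⁷ J/kg, so a = −μ/(2ε) = 1.981×10⁷ m.
The apsides satisfy r_p + r_a = 2a, so the perigee radius is 2a − r_a = 7.074×10⁶ m = 7073.7 km.

perigee radius ≈ 7070 km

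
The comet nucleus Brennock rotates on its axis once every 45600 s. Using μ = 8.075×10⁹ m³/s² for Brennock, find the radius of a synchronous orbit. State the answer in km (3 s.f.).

A synchronous orbit has period T, so by Kepler's third law a = (μT²/4π²)^(1/3).
μT²/4π² = 8.075×10⁹ × (4.560×10⁴)² / 39.48 = 4.253×10¹⁷ m³.
a = 7.520×10⁵ m = 752.03 km.

r_sync ≈ 752 km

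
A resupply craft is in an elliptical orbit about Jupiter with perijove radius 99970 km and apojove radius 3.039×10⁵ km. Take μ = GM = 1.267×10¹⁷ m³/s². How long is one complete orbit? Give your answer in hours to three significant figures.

T ≈ 14.1 hours

Semi-major axis a = (r_p + r_a)/2 = (99970 + 3.0390×10⁵)/2 = 2.0194×10⁵ km = 2.019×10⁸ m.
By Kepler's third law T = 2π√(a³/μ) = 2π × 8.062×10³ = 5.065×10⁴ s.
= 14.07 hours.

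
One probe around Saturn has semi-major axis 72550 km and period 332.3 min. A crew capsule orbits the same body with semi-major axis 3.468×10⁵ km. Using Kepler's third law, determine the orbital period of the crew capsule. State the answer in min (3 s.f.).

T₂ ≈ 3470 min

Kepler's third law: T² ∝ a³, so T₂ = T₁ (a₂/a₁)^(3/2).
a₂/a₁ = 4.780, (a₂/a₁)^(3/2) = 10.45.
T₂ = 332.3 × 10.45 = 3473 min.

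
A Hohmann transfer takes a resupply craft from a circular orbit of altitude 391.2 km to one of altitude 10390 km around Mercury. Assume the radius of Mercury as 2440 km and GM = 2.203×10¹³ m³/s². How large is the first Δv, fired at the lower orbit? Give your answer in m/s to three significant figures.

Δv ≈ 781 m/s

r₁ = 2440 + 391.2 = 2831.2 km = 2.8312×10⁶ m.
r₂ = 2440 + 10390 = 12830 km = 1.2830×10⁷ m.
Transfer ellipse a_t = (r₁ + r₂)/2 = 7.831×10⁶ m.
At r₁: circular v_c1 = √(μ/r₁) = 2789 m/s; transfer-periherm v_p = √[μ(2/r₁ − 1/a_t)] = 3571 m/s.
Δv₁ = v_p − v_c1 = 781.1 m/s.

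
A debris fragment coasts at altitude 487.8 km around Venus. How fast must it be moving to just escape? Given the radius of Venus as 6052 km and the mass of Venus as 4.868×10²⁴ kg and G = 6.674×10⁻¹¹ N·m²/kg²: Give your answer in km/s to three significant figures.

μ = GM = 6.674×10⁻¹¹ × 4.868×10²⁴ = 3.249×10¹⁴ m³/s².
r = 6052 + 487.8 = 6539.8 km = 6.5398×10⁶ m.
Escape speed v_esc = √(2μ/r) = √(2 × 3.249×10¹⁴ / 6.540×10⁶) = √(9.936×10⁷) = 9968 m/s.
= 9.968 km/s.

v_esc ≈ 9.97 km/s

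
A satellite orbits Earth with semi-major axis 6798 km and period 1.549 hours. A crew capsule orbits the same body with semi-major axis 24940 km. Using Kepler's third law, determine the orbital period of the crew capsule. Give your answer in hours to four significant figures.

T₂ ≈ 10.88 hours

Kepler's third law: T² ∝ a³, so T₂ = T₁ (a₂/a₁)^(3/2).
a₂/a₁ = 3.669, (a₂/a₁)^(3/2) = 7.027.
T₂ = 1.549 × 7.027 = 10.88 hours.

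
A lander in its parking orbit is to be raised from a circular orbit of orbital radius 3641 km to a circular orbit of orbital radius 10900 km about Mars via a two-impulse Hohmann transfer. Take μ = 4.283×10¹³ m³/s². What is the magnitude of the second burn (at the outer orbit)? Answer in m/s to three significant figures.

r₁ = 3641 km = 3.641×10⁶ m.
r₂ = 10900 km = 1.090×10⁷ m.
Transfer ellipse a_t = (r₁ + r₂)/2 = 7.270×10⁶ m.
At r₁: circular v_c1 = √(μ/r₁) = 3430 m/s; transfer-periapsis v_p = √[μ(2/r₁ − 1/a_t)] = 4199 m/s.
At r₂: circular v_c2 = √(μ/r₂) = 1982 m/s; transfer-apoapsis v_a = √[μ(2/r₂ − 1/a_t)] = 1403 m/s.
Δv₂ = v_c2 − v_a = 579.5 m/s.

Δv ≈ 579 m/s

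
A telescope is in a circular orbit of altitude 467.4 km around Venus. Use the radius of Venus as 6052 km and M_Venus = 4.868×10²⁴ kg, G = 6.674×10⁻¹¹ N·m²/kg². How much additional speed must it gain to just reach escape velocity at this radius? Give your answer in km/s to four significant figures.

μ = GM = 6.674×10⁻¹¹ × 4.868×10²⁴ = 3.249×10¹⁴ m³/s².
r = 6052 + 467.4 = 6519.4 km = 6.5194×10⁶ m.
Circular speed v_c = √(μ/r) = 7059 m/s.
Escape speed v_esc = √(2μ/r) = √2 × v_c = 9983 m/s.
Δv = v_esc − v_c = 2924 m/s = 2.924 km/s.

Δv ≈ 2.924 km/s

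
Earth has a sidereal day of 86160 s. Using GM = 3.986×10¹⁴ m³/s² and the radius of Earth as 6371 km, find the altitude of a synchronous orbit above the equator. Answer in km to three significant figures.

h_sync ≈ 35800 km

A synchronous orbit has period T, so by Kepler's third law a = (μT²/4π²)^(1/3).
μT²/4π² = 3.986×10¹⁴ × (8.616×10⁴)² / 39.48 = 7.495×10²² m³.
a = 4.216×10⁷ m = 42163 km.
Altitude h = a − R = 42163 − 6371 = 35792 km.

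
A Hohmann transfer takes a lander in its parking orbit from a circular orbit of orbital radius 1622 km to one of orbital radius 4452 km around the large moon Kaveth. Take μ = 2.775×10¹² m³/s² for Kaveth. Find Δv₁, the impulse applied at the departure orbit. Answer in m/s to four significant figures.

r₁ = 1622 km = 1.622×10⁶ m.
r₂ = 4452 km = 4.452×10⁶ m.
Transfer ellipse a_t = (r₁ + r₂)/2 = 3.037×10⁶ m.
At r₁: circular v_c1 = √(μ/r₁) = 1308 m/s; transfer-periapsis v_p = √[μ(2/r₁ − 1/a_t)] = 1584 m/s.
Δv₁ = v_p − v_c1 = 275.7 m/s.

Δv ≈ 275.7 m/s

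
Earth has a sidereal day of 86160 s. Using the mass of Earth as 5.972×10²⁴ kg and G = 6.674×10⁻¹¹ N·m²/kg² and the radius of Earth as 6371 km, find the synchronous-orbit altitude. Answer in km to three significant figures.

h_sync ≈ 35800 km

μ = GM = 6.674×10⁻¹¹ × 5.972×10²⁴ = 3.986×10¹⁴ m³/s².
A synchronous orbit has period T, so by Kepler's third law a = (μT²/4π²)^(1/3).
μT²/4π² = 3.986×10¹⁴ × (8.616×10⁴)² / 39.48 = 7.495×10²² m³.
a = 4.216×10⁷ m = 42162 km.
Altitude h = a − R = 42162 − 6371 = 35791 km.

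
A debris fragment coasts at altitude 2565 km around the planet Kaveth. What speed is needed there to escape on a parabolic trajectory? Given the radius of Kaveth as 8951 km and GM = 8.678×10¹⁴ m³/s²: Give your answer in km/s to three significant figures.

r = 8951 + 2565 = 11516 km = 1.1516×10⁷ m.
Escape speed v_esc = √(2μ/r) = √(2 × 8.678×10¹⁴ / 1.152×10⁷) = √(1.507×10⁸) = 12280 m/s.
= 12.28 km/s.

v_esc ≈ 12.3 km/s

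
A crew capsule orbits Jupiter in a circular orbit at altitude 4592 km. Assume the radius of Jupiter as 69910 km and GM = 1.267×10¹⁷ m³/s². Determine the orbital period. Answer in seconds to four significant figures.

r = 69910 + 4592 = 74502 km = 7.4502×10⁷ m.
Kepler's third law: T = 2π√(r³/μ) = 2π√((7.450×10⁷)³ / 1.267×10¹⁷).
r³/μ = 3.264×10⁶ s², so T = 2π × 1.807×10³ = 1.135×10⁴ s.

T ≈ 11350 seconds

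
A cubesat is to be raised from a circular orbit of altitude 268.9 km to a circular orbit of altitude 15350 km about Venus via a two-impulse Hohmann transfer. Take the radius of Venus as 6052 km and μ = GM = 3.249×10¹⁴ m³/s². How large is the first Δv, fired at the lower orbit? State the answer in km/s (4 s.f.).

r₁ = 6052 + 268.9 = 6320.9 km = 6.3209×10⁶ m.
r₂ = 6052 + 15350 = 21402 km = 2.1402×10⁷ m.
Transfer ellipse a_t = (r₁ + r₂)/2 = 1.386×10⁷ m.
At r₁: circular v_c1 = √(μ/r₁) = 7169 m/s; transfer-periapsis v_p = √[μ(2/r₁ − 1/a_t)] = 8909 m/s.
Δv₁ = v_p − v_c1 = 1739 m/s.
= 1.739 km/s.

Δv ≈ 1.739 km/s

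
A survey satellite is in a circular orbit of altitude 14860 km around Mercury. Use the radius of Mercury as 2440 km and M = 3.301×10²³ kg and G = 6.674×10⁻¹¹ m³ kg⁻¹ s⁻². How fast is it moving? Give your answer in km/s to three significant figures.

v ≈ 1.13 km/s

μ = GM = 6.674×10⁻¹¹ × 3.301×10²³ = 2.203×10¹³ m³/s².
r = 2440 + 14860 = 17300 km = 1.7300×10⁷ m.
For a circular orbit v = √(μ/r) = √(2.203×10¹³ / 1.730×10⁷) = √(1.273×10⁶) = 1128 m/s.
That is 1.128 km/s.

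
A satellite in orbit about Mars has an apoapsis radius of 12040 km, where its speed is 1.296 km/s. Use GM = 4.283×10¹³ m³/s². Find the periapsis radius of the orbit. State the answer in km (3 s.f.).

r_a = 1.204×10⁷ m.
Specific energy ε = v²/2 − μ/r = -2.718×10⁶ J/kg, so a = −μ/(2ε) = 7.880×10⁶ m.
The apsides satisfy r_p + r_a = 2a, so the periapsis radius is 2a − r_a = 3.721×10⁶ m = 3720.8 km.

periapsis radius ≈ 3720 km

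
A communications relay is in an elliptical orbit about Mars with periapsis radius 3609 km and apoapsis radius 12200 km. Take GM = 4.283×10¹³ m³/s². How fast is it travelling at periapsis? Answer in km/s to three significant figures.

Semi-major axis a = (r_p + r_a)/2 = 7904.5 km = 7.904×10⁶ m.
Vis-viva: v² = μ(2/r − 1/a) = 4.283×10¹³ × (5.542×10⁻⁷ − 1.265×10⁻⁷) = 1.832×10⁷ m²/s².
v = 4280 m/s = 4.280 km/s.

v ≈ 4.28 km/s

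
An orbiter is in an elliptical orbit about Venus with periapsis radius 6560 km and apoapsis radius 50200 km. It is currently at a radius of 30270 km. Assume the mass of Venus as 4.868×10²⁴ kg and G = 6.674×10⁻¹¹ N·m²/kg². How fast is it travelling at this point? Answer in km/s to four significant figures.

v ≈ 3.165 km/s

μ = GM = 6.674×10⁻¹¹ × 4.868×10²⁴ = 3.249×10¹⁴ m³/s².
Semi-major axis a = (r_p + r_a)/2 = 28380 km = 2.838×10⁷ m.
Vis-viva: v² = μ(2/r − 1/a) = 3.249×10¹⁴ × (6.607×10⁻⁸ − 3.524×10⁻⁸) = 1.002×10⁷ m²/s².
v = 3165 m/s = 3.165 km/s.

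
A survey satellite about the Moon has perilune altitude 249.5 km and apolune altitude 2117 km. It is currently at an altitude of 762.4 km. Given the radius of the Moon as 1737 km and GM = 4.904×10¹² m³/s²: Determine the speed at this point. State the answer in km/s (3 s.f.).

r_p = 1737 + 249.5 = 1986.5 km = 1.9865×10⁶ m.
r_a = 1737 + 2117 = 3854.0 km = 3.8540×10⁶ m.
r = 1737 + 762.4 = 2499.4 km = 2.499×10⁶ m.
Semi-major axis a = (r_p + r_a)/2 = 2920.2 km = 2.920×10⁶ m.
Vis-viva: v² = μ(2/r − 1/a) = 4.904×10¹² × (8.002×10⁻⁷ − 3.424×10⁻⁷) = 2.245×10⁶ m²/s².
v = 1498 m/s = 1.498 km/s.

v ≈ 1.50 km/s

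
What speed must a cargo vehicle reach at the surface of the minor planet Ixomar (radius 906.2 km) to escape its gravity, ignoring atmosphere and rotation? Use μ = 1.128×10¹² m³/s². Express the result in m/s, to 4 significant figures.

r = R = 9.062×10⁵ m.
Escape speed v_esc = √(2μ/r) = √(2 × 1.128×10¹² / 9.062×10⁵) = √(2.490×10⁶) = 1578 m/s.

v_esc ≈ 1578 m/s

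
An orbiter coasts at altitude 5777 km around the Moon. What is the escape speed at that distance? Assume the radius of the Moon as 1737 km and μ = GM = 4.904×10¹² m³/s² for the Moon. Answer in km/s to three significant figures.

r = 1737 + 5777 = 7514.0 km = 7.5140×10⁶ m.
Escape speed v_esc = √(2μ/r) = √(2 × 4.904×10¹² / 7.514×10⁶) = √(1.305×10⁶) = 1142 m/s.
= 1.142 km/s.

v_esc ≈ 1.14 km/s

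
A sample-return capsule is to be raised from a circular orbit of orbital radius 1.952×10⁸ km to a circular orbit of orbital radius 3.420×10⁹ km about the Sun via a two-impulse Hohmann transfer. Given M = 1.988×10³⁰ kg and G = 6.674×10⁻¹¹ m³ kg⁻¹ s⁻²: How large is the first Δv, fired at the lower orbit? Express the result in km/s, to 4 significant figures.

μ = GM = 6.674×10⁻¹¹ × 1.988×10³⁰ = 1.327×10²⁰ m³/s².
r₁ = 1.952×10⁸ km = 1.952×10¹¹ m.
r₂ = 3.420×10⁹ km = 3.420×10¹² m.
Transfer ellipse a_t = (r₁ + r₂)/2 = 1.808×10¹² m.
At r₁: circular v_c1 = √(μ/r₁) = 26070 m/s; transfer-perihelion v_p = √[μ(2/r₁ − 1/a_t)] = 35860 m/s.
Δv₁ = v_p − v_c1 = 9790 m/s.
= 9.790 km/s.

Δv ≈ 9.790 km/s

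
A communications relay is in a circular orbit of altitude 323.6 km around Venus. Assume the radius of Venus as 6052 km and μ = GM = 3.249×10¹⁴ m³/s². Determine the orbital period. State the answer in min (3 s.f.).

r = 6052 + 323.6 = 6375.6 km = 6.3756×10⁶ m.
Kepler's third law: T = 2π√(r³/μ) = 2π√((6.376×10⁶)³ / 3.249×10¹⁴).
r³/μ = 7.977×10⁵ s², so T = 2π × 8.931×10² = 5.612×10³ s.
Converting: 5.612×10³ s ÷ 60.00 = 93.53 min.

T ≈ 93.5 min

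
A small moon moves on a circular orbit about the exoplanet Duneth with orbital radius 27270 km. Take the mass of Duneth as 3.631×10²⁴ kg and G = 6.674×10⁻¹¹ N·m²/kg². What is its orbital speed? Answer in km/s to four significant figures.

v ≈ 2.981 km/s

μ = GM = 6.674×10⁻¹¹ × 3.631×10²⁴ = 2.423×10¹⁴ m³/s².
r = 27270 km = 2.727×10⁷ m.
For a circular orbit v = √(μ/r) = √(2.423×10¹⁴ / 2.727×10⁷) = √(8.886×10⁶) = 2981 m/s.
That is 2.981 km/s.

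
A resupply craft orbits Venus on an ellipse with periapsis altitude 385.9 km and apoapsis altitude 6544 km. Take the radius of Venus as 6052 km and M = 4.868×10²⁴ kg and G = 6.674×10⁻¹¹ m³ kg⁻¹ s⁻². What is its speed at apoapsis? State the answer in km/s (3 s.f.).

μ = GM = 6.674×10⁻¹¹ × 4.868×10²⁴ = 3.249×10¹⁴ m³/s².
r_p = 6052 + 385.9 = 6437.9 km = 6.4379×10⁶ m.
r_a = 6052 + 6544 = 12596 km = 1.2596×10⁷ m.
Semi-major axis a = (r_p + r_a)/2 = 9517.0 km = 9.517×10⁶ m.
Vis-viva: v² = μ(2/r − 1/a) = 3.249×10¹⁴ × (1.588×10⁻⁷ − 1.051×10⁻⁷) = 1.745×10⁷ m²/s².
v = 4177 m/s = 4.177 km/s.

v ≈ 4.18 km/s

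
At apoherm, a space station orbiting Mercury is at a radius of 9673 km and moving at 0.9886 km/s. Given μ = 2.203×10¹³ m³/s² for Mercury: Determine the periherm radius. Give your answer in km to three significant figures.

r_a = 9.673×10⁶ m.
Specific energy ε = v²/2 − μ/r = -1.789×10⁶ J/kg, so a = −μ/(2ε) = 6.158×10⁶ m.
The apsides satisfy r_p + r_a = 2a, so the periherm radius is 2a − r_a = 2.642×10⁶ m = 2642.5 km.

periherm radius ≈ 2640 km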